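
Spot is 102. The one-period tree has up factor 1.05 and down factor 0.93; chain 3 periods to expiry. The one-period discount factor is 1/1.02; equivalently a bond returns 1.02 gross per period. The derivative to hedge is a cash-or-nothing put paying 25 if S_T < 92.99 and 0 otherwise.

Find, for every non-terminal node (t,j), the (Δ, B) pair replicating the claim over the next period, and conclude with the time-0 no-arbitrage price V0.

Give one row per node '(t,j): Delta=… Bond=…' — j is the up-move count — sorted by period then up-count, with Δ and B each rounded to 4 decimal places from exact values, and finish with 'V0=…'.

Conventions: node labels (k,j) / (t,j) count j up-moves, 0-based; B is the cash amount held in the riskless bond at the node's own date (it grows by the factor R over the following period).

No-arbitrage ⇒ martingale measure with p* = (R−d)/(u−d) = 0.7500.
Terminal payoffs: V(3,0)=25.0000, V(3,1)=25.0000, V(3,2)=0.0000, V(3,3)=0.0000
  t=2,j=0: stock 88.2198 → up 92.6308 (V=25.0000), down 82.0444 (V=25.0000). Price 24.5098; hedge Δ=0.0000, bond B=24.5098.
  t=2,j=1: stock 99.6030 → up 104.5832 (V=0.0000), down 92.6308 (V=25.0000). Price 6.1275; hedge Δ=-2.0916, bond B=214.4608.
  t=2,j=2: stock 112.4550 → up 118.0778 (V=0.0000), down 104.5832 (V=0.0000). Price 0.0000; hedge Δ=0.0000, bond B=0.0000.
  t=1,j=0: stock 94.8600 → up 99.6030 (V=6.1275), down 88.2198 (V=24.5098). Price 10.5128; hedge Δ=-1.6149, bond B=163.6991.
  t=1,j=1: stock 107.1000 → up 112.4550 (V=0.0000), down 99.6030 (V=6.1275). Price 1.5018; hedge Δ=-0.4768, bond B=52.5639.
  t=0,j=0: stock 102.0000 → up 107.1000 (V=1.5018), down 94.8600 (V=10.5128). Price 3.6809; hedge Δ=-0.7362, bond B=78.7723.
Verification: the root portfolio costs Δ(0,0)·S0 + B(0,0) = 3.6809, matching V0.

(0,0): Delta=-0.7362 Bond=78.7723
(1,0): Delta=-1.6149 Bond=163.6991
(1,1): Delta=-0.4768 Bond=52.5639
(2,0): Delta=0.0000 Bond=24.5098
(2,1): Delta=-2.0916 Bond=214.4608
(2,2): Delta=0.0000 Bond=0.0000
V0=3.6809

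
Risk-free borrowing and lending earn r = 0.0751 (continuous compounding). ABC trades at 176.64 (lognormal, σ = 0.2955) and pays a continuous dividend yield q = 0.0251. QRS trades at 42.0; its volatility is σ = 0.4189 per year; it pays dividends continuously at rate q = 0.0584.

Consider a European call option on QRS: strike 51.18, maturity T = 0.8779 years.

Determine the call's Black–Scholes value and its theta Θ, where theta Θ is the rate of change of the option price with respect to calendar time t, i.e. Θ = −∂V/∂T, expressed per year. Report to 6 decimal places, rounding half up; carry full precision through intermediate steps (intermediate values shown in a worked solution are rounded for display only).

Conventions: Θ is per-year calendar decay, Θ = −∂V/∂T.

price = 3.542206
Θ = -3.427186

σ√T = 0.4189·√0.8779 = 0.392494
d₁ = (ln(S/K) + (r−q+σ²/2)T) / (σ√T) = (ln(42.0/51.18) + (0.0751−0.0584+0.4189²/2)·0.8779) / 0.392494 = (-0.197679 + 0.091687) / 0.392494 = -0.270049
d₂ = d₁ − σ√T = -0.270049 − 0.392494 = -0.662543
e^{−rT} = 0.936196
e^{−qT} = 0.950023
N(d₁) = 0.393561,  N(d₂) = 0.253812
Call price V = S·e^{−qT}·N(d₁) − K·e^{−rT}·N(d₂) = 15.703472 − 12.161265 = 3.542206
φ(d₁) = (1/√(2π))·e^{−d₁²/2} = 0.384658
Θ = −S·e^{−qT}·φ(d₁)·σ/(2√T) + q·S·e^{−qT}·N(d₁) − r·K·e^{−rT}·N(d₂) = −3.430958 + 0.917083 − 0.913311 = -3.427186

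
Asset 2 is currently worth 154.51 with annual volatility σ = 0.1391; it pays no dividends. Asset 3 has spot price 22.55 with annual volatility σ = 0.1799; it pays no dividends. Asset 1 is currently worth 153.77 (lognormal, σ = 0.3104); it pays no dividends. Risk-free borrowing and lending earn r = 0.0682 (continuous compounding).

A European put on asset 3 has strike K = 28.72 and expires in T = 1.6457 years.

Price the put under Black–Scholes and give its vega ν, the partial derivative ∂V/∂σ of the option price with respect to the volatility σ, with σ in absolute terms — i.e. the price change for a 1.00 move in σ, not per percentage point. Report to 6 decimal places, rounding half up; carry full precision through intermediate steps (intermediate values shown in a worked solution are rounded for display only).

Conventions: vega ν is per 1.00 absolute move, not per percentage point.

price = 4.113718
ν = 10.446874

σ√T = 0.1799·√1.6457 = 0.230784
d₁ = (ln(S/K) + (r+σ²/2)T) / (σ√T) = (ln(22.55/28.72) + (0.0682+0.1799²/2)·1.6457) / 0.230784 = (-0.241859 + 0.138867) / 0.230784 = -0.446266
d₂ = d₁ − σ√T = -0.446266 − 0.230784 = -0.677050
e^{−rT} = 0.893833
N(−d₁) = 0.672297,  N(−d₂) = 0.750813
Put price V = K·e^{−rT}·N(−d₂) − S·N(−d₁) = 19.274025 − 15.160306 = 4.113718
φ(d₁) = (1/√(2π))·e^{−d₁²/2} = 0.361131
ν = S·φ(d₁)·√T = 10.446874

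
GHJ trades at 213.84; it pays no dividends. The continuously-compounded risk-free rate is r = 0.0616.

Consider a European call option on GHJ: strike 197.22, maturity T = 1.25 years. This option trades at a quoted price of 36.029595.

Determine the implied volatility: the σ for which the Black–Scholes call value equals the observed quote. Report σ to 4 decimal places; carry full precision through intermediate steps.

At σ = 0.1784 the Black–Scholes value reproduces the quote:
σ√T = 0.1784·√1.25 = 0.199457
d₁ = (ln(S/K) + (r+σ²/2)T) / (σ√T) = (ln(213.84/197.22) + (0.0616+0.1784²/2)·1.25) / 0.199457 = (0.080908 + 0.096892) / 0.199457 = 0.891418
d₂ = d₁ − σ√T = 0.891418 − 0.199457 = 0.691961
e^{−rT} = 0.925890
N(d₁) = 0.813648,  N(d₂) = 0.755519
V = S·N(d₁) − K·e^{−rT}·N(d₂) = 173.990391 − 137.960796 = 36.029595 (the observed quote) — the price is monotone increasing in volatility, hence this σ is the only solution

sigma = 0.1784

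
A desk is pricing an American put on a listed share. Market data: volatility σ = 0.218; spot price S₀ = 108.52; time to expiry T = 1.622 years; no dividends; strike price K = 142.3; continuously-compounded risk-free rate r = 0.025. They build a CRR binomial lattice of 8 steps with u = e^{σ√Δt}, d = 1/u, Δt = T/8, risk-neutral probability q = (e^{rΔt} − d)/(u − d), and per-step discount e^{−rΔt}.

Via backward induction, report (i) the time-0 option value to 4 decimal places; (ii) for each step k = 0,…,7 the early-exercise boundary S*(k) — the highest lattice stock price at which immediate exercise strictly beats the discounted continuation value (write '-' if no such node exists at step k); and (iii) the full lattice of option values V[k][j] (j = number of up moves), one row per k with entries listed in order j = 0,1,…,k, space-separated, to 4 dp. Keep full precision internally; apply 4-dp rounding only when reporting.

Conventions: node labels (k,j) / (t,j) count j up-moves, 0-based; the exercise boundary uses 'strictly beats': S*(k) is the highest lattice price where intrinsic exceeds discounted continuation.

Δt=0.20275, u=1.10314, d=0.90650, q=0.50132, disc=e^(-rΔt)=0.99494
k=8 terminal: V=max(K-S,0) → 92.8160 82.0820 69.0197 53.1239 33.7800 10.2401 0.0000 0.0000 0.0000
k=7: j=0 S=54.5878 intr=87.7122 cont=86.9927 V=87.7122[EX]; j=1 S=66.4289 intr=75.8711 cont=75.1517 V=75.8711[EX]; j=2 S=80.8385 intr=61.4615 cont=60.7421 V=61.4615[EX]; j=3 S=98.3737 intr=43.9263 cont=43.2068 V=43.9263[EX]; j=4 S=119.7127 intr=22.5873 cont=21.8678 V=22.5873[EX]; j=5 S=145.6805 intr=0.0000 cont=5.0807 V=5.0807[hold]; j=6 S=177.2812 intr=0.0000 cont=0.0000 V=0.0000[hold]; j=7 S=215.7366 intr=0.0000 cont=0.0000 V=0.0000[hold]  S*(7)=119.7127
k=6: j=0 S=60.2180 intr=82.0820 cont=81.3625 V=82.0820[EX]; j=1 S=73.2803 intr=69.0197 cont=68.3002 V=69.0197[EX]; j=2 S=89.1761 intr=53.1239 cont=52.4044 V=53.1239[EX]; j=3 S=108.5200 intr=33.7800 cont=33.0605 V=33.7800[EX]; j=4 S=132.0599 intr=10.2401 cont=13.7410 V=13.7410[hold]; j=5 S=160.7060 intr=0.0000 cont=2.5208 V=2.5208[hold]; j=6 S=195.5660 intr=0.0000 cont=0.0000 V=0.0000[hold]  S*(6)=108.5200
k=5: j=0 S=66.4289 intr=75.8711 cont=75.1517 V=75.8711[EX]; j=1 S=80.8385 intr=61.4615 cont=60.7421 V=61.4615[EX]; j=2 S=98.3737 intr=43.9263 cont=43.2068 V=43.9263[EX]; j=3 S=119.7127 intr=22.5873 cont=23.6140 V=23.6140[hold]; j=4 S=145.6805 intr=0.0000 cont=8.0750 V=8.0750[hold]; j=5 S=177.2812 intr=0.0000 cont=1.2507 V=1.2507[hold]  S*(5)=98.3737
k=4: j=0 S=73.2803 intr=69.0197 cont=68.3002 V=69.0197[EX]; j=1 S=89.1761 intr=53.1239 cont=52.4044 V=53.1239[EX]; j=2 S=108.5200 intr=33.7800 cont=33.5727 V=33.7800[EX]; j=3 S=132.0599 intr=10.2401 cont=15.7440 V=15.7440[hold]; j=4 S=160.7060 intr=0.0000 cont=4.6303 V=4.6303[hold]  S*(4)=108.5200
k=3: j=0 S=80.8385 intr=61.4615 cont=60.7421 V=61.4615[EX]; j=1 S=98.3737 intr=43.9263 cont=43.2068 V=43.9263[EX]; j=2 S=119.7127 intr=22.5873 cont=24.6131 V=24.6131[hold]; j=3 S=145.6805 intr=0.0000 cont=10.1210 V=10.1210[hold]  S*(3)=98.3737
k=2: j=0 S=89.1761 intr=53.1239 cont=52.4044 V=53.1239[EX]; j=1 S=108.5200 intr=33.7800 cont=34.0710 V=34.0710[hold]; j=2 S=132.0599 intr=10.2401 cont=17.2602 V=17.2602[hold]  S*(2)=89.1761
k=1: j=0 S=98.3737 intr=43.9263 cont=43.3519 V=43.9263[EX]; j=1 S=119.7127 intr=22.5873 cont=25.5137 V=25.5137[hold]  S*(1)=98.3737
k=0: j=0 S=108.5200 intr=33.7800 cont=34.5202 V=34.5202[hold]  S*(0)=-

price = 34.5202
boundary = - 98.3737 89.1761 98.3737 108.5200 98.3737 108.5200 119.7127
tree:
34.5202
43.9263 25.5137
53.1239 34.0710 17.2602
61.4615 43.9263 24.6131 10.1210
69.0197 53.1239 33.7800 15.7440 4.6303
75.8711 61.4615 43.9263 23.6140 8.0750 1.2507
82.0820 69.0197 53.1239 33.7800 13.7410 2.5208 0.0000
87.7122 75.8711 61.4615 43.9263 22.5873 5.0807 0.0000 0.0000
92.8160 82.0820 69.0197 53.1239 33.7800 10.2401 0.0000 0.0000 0.0000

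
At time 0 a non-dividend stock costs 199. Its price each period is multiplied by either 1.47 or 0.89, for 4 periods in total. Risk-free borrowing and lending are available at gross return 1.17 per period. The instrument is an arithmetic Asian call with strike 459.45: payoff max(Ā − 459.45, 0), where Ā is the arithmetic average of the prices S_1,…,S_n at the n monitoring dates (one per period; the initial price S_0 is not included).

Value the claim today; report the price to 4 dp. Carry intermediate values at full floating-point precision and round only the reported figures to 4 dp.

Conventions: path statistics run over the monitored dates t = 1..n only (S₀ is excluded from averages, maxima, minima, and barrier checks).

price = 3.8496

Risk-neutral up-probability p* = (R−d)/(u−d) = (1.17−0.89)/(1.47−0.89) = 0.4828; the claim prices as the p*-weighted sum of path payoffs discounted by R^4.
Enumerate all 2^4 = 16 price paths (U = up ×1.47, D = down ×0.89); each path with k up-moves has probability p*^k·(1−p*)^(4−k).
DDDD: Ā=149.9709, payoff=0.0000, prob=0.071577
UDDD: Ā=247.7048, payoff=0.0000, prob=0.066805
DUDD: Ā=218.8498, payoff=0.0000, prob=0.066805
UUDD: Ā=361.4711, payoff=0.0000, prob=0.062351
DDUD: Ā=193.1689, payoff=0.0000, prob=0.066805
UDUD: Ā=319.0542, payoff=0.0000, prob=0.062351
DUUD: Ā=290.1992, payoff=0.0000, prob=0.062351
UUUD: Ā=479.3178, payoff=19.8678, prob=0.058195
DDDU: Ā=170.3128, payoff=0.0000, prob=0.066805
UDDU: Ā=281.3032, payoff=0.0000, prob=0.062351
DUDU: Ā=252.4482, payoff=0.0000, prob=0.062351
UUDU: Ā=416.9650, payoff=0.0000, prob=0.058195
DDUU: Ā=226.7673, payoff=0.0000, prob=0.062351
UDUU: Ā=374.5482, payoff=0.0000, prob=0.058195
DUUU: Ā=345.6932, payoff=0.0000, prob=0.058195
UUUU: Ā=570.9764, payoff=111.5264, prob=0.054315
Price = Σ prob·payoff / R^4 = 7.213760 / 1.873887 = 3.8496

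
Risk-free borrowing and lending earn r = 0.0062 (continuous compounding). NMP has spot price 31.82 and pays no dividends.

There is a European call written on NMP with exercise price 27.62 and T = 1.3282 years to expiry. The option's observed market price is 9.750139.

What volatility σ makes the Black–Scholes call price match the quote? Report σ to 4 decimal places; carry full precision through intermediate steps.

At σ = 0.5481 the Black–Scholes value reproduces the quote:
σ√T = 0.5481·√1.3282 = 0.631672
d₁ = (ln(S/K) + (r+σ²/2)T) / (σ√T) = (ln(31.82/27.62) + (0.0062+0.5481²/2)·1.3282) / 0.631672 = (0.141555 + 0.207740) / 0.631672 = 0.552968
d₂ = d₁ − σ√T = 0.552968 − 0.631672 = -0.078704
e^{−rT} = 0.991799
N(d₁) = 0.709857,  N(d₂) = 0.468634
V = S·N(d₁) − K·e^{−rT}·N(d₂) = 22.587662 − 12.837523 = 9.750139 (the quoted price), and the Black–Scholes price is strictly increasing in σ, so σ is unique

sigma = 0.5481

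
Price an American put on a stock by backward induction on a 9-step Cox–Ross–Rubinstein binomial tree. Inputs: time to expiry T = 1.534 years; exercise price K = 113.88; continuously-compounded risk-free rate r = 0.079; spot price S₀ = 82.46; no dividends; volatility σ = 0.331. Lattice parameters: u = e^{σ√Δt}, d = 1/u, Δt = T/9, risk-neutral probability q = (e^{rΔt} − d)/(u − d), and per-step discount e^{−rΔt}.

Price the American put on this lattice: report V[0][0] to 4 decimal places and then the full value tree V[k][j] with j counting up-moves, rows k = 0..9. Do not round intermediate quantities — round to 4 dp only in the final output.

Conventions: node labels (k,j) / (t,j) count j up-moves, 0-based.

price = 31.4904
tree:
31.4904
41.9524 22.4795
51.1395 31.4200 14.6625
59.1532 41.9524 21.8437 8.2945
66.1433 51.1395 31.4200 13.4120 3.6998
72.2406 59.1532 41.9524 20.9644 6.6619 1.0115
77.5590 66.1433 51.1395 31.4200 11.6826 2.1152 0.0000
82.1982 72.2406 59.1532 41.9524 19.7279 4.4235 0.0000 0.0000
86.2448 77.5590 66.1433 51.1395 31.4200 9.2506 0.0000 0.0000 0.0000
89.7746 82.1982 72.2406 59.1532 41.9524 19.3454 0.0000 0.0000 0.0000 0.0000

params: Δt=0.17044 u=1.14643 d=0.87227 q=0.51534 e^(-rΔt)=0.98663
t_9 payoffs: 89.7746 82.1982 72.2406 59.1532 41.9524 19.3454 0.0000 0.0000 0.0000 0.0000
k=8: node(8,0) S=27.6352 payoff=86.2448 vs cont=84.7217 → 86.2448 [stop]  node(8,1) S=36.3210 payoff=77.5590 vs cont=76.0359 → 77.5590 [stop]  node(8,2) S=47.7367 payoff=66.1433 vs cont=64.6201 → 66.1433 [stop]  node(8,3) S=62.7405 payoff=51.1395 vs cont=49.6164 → 51.1395 [stop]  node(8,4) S=82.4600 payoff=31.4200 vs cont=29.8969 → 31.4200 [stop]  node(8,5) S=108.3774 payoff=5.5026 vs cont=9.2506 → 9.2506 [wait]  node(8,6) S=142.4407 payoff=0.0000 vs cont=0.0000 → 0.0000 [wait]  node(8,7) S=187.2102 payoff=0.0000 vs cont=0.0000 → 0.0000 [wait]  node(8,8) S=246.0508 payoff=0.0000 vs cont=0.0000 → 0.0000 [wait]
k=7: node(7,0) S=31.6818 payoff=82.1982 vs cont=80.6751 → 82.1982 [stop]  node(7,1) S=41.6394 payoff=72.2406 vs cont=70.7174 → 72.2406 [stop]  node(7,2) S=54.7268 payoff=59.1532 vs cont=57.6300 → 59.1532 [stop]  node(7,3) S=71.9276 payoff=41.9524 vs cont=40.4293 → 41.9524 [stop]  node(7,4) S=94.5346 payoff=19.3454 vs cont=19.7279 → 19.7279 [wait]  node(7,5) S=124.2471 payoff=0.0000 vs cont=4.4235 → 4.4235 [wait]  node(7,6) S=163.2983 payoff=0.0000 vs cont=0.0000 → 0.0000 [wait]  node(7,7) S=214.6234 payoff=0.0000 vs cont=0.0000 → 0.0000 [wait]
k=6: node(6,0) S=36.3210 payoff=77.5590 vs cont=76.0359 → 77.5590 [stop]  node(6,1) S=47.7367 payoff=66.1433 vs cont=64.6201 → 66.1433 [stop]  node(6,2) S=62.7405 payoff=51.1395 vs cont=49.6164 → 51.1395 [stop]  node(6,3) S=82.4600 payoff=31.4200 vs cont=30.0914 → 31.4200 [stop]  node(6,4) S=108.3774 payoff=5.5026 vs cont=11.6826 → 11.6826 [wait]  node(6,5) S=142.4407 payoff=0.0000 vs cont=2.1152 → 2.1152 [wait]  node(6,6) S=187.2102 payoff=0.0000 vs cont=0.0000 → 0.0000 [wait]
k=5: node(5,0) S=41.6394 payoff=72.2406 vs cont=70.7174 → 72.2406 [stop]  node(5,1) S=54.7268 payoff=59.1532 vs cont=57.6300 → 59.1532 [stop]  node(5,2) S=71.9276 payoff=41.9524 vs cont=40.4293 → 41.9524 [stop]  node(5,3) S=94.5346 payoff=19.3454 vs cont=20.9644 → 20.9644 [wait]  node(5,4) S=124.2471 payoff=0.0000 vs cont=6.6619 → 6.6619 [wait]  node(5,5) S=163.2983 payoff=0.0000 vs cont=1.0115 → 1.0115 [wait]
k=4: node(4,0) S=47.7367 payoff=66.1433 vs cont=64.6201 → 66.1433 [stop]  node(4,1) S=62.7405 payoff=51.1395 vs cont=49.6164 → 51.1395 [stop]  node(4,2) S=82.4600 payoff=31.4200 vs cont=30.7201 → 31.4200 [stop]  node(4,3) S=108.3774 payoff=5.5026 vs cont=13.4120 → 13.4120 [wait]  node(4,4) S=142.4407 payoff=0.0000 vs cont=3.6998 → 3.6998 [wait]
k=3: node(3,0) S=54.7268 payoff=59.1532 vs cont=57.6300 → 59.1532 [stop]  node(3,1) S=71.9276 payoff=41.9524 vs cont=40.4293 → 41.9524 [stop]  node(3,2) S=94.5346 payoff=19.3454 vs cont=21.8437 → 21.8437 [wait]  node(3,3) S=124.2471 payoff=0.0000 vs cont=8.2945 → 8.2945 [wait]
k=2: node(2,0) S=62.7405 payoff=51.1395 vs cont=49.6164 → 51.1395 [stop]  node(2,1) S=82.4600 payoff=31.4200 vs cont=31.1671 → 31.4200 [stop]  node(2,2) S=108.3774 payoff=5.5026 vs cont=14.6625 → 14.6625 [wait]
k=1: node(1,0) S=71.9276 payoff=41.9524 vs cont=40.4293 → 41.9524 [stop]  node(1,1) S=94.5346 payoff=19.3454 vs cont=22.4795 → 22.4795 [wait]
k=0: node(0,0) S=82.4600 payoff=31.4200 vs cont=31.4904 → 31.4904 [wait]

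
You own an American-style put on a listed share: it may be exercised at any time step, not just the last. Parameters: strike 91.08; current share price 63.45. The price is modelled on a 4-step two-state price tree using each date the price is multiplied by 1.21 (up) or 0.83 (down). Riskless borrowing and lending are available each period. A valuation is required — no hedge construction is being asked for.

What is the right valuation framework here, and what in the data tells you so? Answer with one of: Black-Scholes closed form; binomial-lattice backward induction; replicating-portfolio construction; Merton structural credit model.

Key observation: the exercise right at every one of the 4 steps is what matters: each node needs max(91.08 − S, continuation), which only the stepwise tree valuation starting from spot 63.45 delivers.

framework: binomial-lattice backward induction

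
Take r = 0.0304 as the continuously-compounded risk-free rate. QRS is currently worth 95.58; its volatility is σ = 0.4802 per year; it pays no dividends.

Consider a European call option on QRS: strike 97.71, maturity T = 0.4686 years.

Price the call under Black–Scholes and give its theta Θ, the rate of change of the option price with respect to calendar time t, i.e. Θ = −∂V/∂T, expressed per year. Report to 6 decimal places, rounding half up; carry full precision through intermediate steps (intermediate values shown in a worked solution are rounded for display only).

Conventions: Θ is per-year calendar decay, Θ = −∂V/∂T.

σ√T = 0.4802·√0.4686 = 0.328718
d₁ = (ln(S/K) + (r+σ²/2)T) / (σ√T) = (ln(95.58/97.71) + (0.0304+0.4802²/2)·0.4686) / 0.328718 = (-0.022040 + 0.068273) / 0.328718 = 0.140646
d₂ = d₁ − σ√T = 0.140646 − 0.328718 = -0.188072
e^{−rT} = 0.985856
N(d₁) = 0.555925,  N(d₂) = 0.425410
Call price V = S·N(d₁) − K·e^{−rT}·N(d₂) = 53.135329 − 40.978885 = 12.156444
φ(d₁) = (1/√(2π))·e^{−d₁²/2} = 0.395016
Θ = −S·φ(d₁)·σ/(2√T) − r·K·e^{−rT}·N(d₂) = −13.242582 − 1.245758 = -14.488340

price = 12.156444
Θ = -14.488340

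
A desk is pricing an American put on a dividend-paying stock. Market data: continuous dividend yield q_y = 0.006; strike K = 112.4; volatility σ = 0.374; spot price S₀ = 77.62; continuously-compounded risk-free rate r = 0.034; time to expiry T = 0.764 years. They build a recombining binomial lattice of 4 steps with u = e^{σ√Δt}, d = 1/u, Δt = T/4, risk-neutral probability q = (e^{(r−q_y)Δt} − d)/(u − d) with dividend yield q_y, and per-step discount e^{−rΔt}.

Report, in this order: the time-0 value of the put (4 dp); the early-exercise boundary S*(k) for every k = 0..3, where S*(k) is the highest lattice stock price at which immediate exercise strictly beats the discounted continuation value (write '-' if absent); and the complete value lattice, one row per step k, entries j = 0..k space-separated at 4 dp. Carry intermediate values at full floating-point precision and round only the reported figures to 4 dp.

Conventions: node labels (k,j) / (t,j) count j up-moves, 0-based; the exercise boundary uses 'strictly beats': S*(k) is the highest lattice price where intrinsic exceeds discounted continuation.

price = 35.4872
boundary = - 65.9155 77.6200 91.4028
tree:
35.4872
46.4845 23.8457
56.4240 34.7800 12.1141
64.8648 46.4845 20.9972 2.4838
72.0327 56.4240 34.7800 4.7670 0.0000

params: Δt=0.19100 u=1.17757 d=0.84921 q=0.47556 e^(-rΔt)=0.99353
t_4 payoffs: 72.0327 56.4240 34.7800 4.7670 0.0000
t_3: node(3,0) S=47.5352 payoff=64.8648 vs cont=64.1916 → 64.8648 [stop]  node(3,1) S=65.9155 payoff=46.4845 vs cont=45.8324 → 46.4845 [stop]  node(3,2) S=91.4028 payoff=20.9972 vs cont=20.3743 → 20.9972 [stop]  node(3,3) S=126.7452 payoff=0.0000 vs cont=2.4838 → 2.4838 [wait]  ⇒ S*(3)=91.4028
t_2: node(2,0) S=55.9760 payoff=56.4240 vs cont=55.7606 → 56.4240 [stop]  node(2,1) S=77.6200 payoff=34.7800 vs cont=34.1413 → 34.7800 [stop]  node(2,2) S=107.6330 payoff=4.7670 vs cont=12.1141 → 12.1141 [wait]  ⇒ S*(2)=77.6200
t_1: node(1,0) S=65.9155 payoff=46.4845 vs cont=45.8324 → 46.4845 [stop]  node(1,1) S=91.4028 payoff=20.9972 vs cont=23.8457 → 23.8457 [wait]  ⇒ S*(1)=65.9155
t_0: node(0,0) S=77.6200 payoff=34.7800 vs cont=35.4872 → 35.4872 [wait]  ⇒ S*(0)=-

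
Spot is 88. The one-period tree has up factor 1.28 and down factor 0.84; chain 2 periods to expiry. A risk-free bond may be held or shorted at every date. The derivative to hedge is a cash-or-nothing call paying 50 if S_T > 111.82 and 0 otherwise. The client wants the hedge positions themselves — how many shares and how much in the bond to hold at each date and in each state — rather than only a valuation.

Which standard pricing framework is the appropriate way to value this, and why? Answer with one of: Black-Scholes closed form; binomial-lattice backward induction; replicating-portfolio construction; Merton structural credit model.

Key observation: the task asks for the hedge itself — share and bond holdings at every node of the 2-period tree on spot 88 with factors 1.28/0.84 — which is exactly what the replicating-portfolio construction produces.

framework: replicating-portfolio construction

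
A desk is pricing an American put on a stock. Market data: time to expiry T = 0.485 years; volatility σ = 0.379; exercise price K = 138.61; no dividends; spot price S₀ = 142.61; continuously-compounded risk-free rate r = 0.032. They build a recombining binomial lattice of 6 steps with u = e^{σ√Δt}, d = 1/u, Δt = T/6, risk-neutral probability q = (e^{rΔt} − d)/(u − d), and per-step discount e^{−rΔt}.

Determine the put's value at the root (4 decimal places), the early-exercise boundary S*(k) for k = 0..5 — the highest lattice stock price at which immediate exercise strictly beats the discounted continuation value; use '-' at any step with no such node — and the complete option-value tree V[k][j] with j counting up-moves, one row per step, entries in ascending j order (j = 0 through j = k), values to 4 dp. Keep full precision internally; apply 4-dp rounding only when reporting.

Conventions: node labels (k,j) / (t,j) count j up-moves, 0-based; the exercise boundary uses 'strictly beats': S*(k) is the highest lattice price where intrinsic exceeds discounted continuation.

Δt=0.08083  u=1.11377  d=0.89785  q=0.48508  discount=0.99742
step 6 (expiry): payoffs max(K−S,0) = 63.9019 45.9352 23.6476 0.0000 0.0000 0.0000 0.0000
step 5: (k=5,j=0): S=83.2079, K−S=55.4021, hold=55.0440 ⇒ V=55.4021 exercise | (k=5,j=1): S=103.2188, K−S=35.3912, hold=35.0331 ⇒ V=35.3912 exercise | (k=5,j=2): S=128.0421, K−S=10.5679, hold=12.1451 ⇒ V=12.1451 continue | (k=5,j=3): S=158.8353, K−S=0.0000, hold=0.0000 ⇒ V=0.0000 continue | (k=5,j=4): S=197.0340, K−S=0.0000, hold=0.0000 ⇒ V=0.0000 continue | (k=5,j=5): S=244.4192, K−S=0.0000, hold=0.0000 ⇒ V=0.0000 continue  boundary S*=103.2188
step 4: (k=4,j=0): S=92.6748, K−S=45.9352, hold=45.5771 ⇒ V=45.9352 exercise | (k=4,j=1): S=114.9624, K−S=23.6476, hold=24.0526 ⇒ V=24.0526 continue | (k=4,j=2): S=142.6100, K−S=0.0000, hold=6.2376 ⇒ V=6.2376 continue | (k=4,j=3): S=176.9066, K−S=0.0000, hold=0.0000 ⇒ V=0.0000 continue | (k=4,j=4): S=219.4514, K−S=0.0000, hold=0.0000 ⇒ V=0.0000 continue  boundary S*=92.6748
step 3: (k=3,j=0): S=103.2188, K−S=35.3912, hold=35.2291 ⇒ V=35.3912 exercise | (k=3,j=1): S=128.0421, K−S=10.5679, hold=15.3711 ⇒ V=15.3711 continue | (k=3,j=2): S=158.8353, K−S=0.0000, hold=3.2035 ⇒ V=3.2035 continue | (k=3,j=3): S=197.0340, K−S=0.0000, hold=0.0000 ⇒ V=0.0000 continue  boundary S*=103.2188
step 2: (k=2,j=0): S=114.9624, K−S=23.6476, hold=25.6134 ⇒ V=25.6134 continue | (k=2,j=1): S=142.6100, K−S=0.0000, hold=9.4443 ⇒ V=9.4443 continue | (k=2,j=2): S=176.9066, K−S=0.0000, hold=1.6453 ⇒ V=1.6453 continue  boundary S*=-
step 1: (k=1,j=0): S=128.0421, K−S=10.5679, hold=17.7242 ⇒ V=17.7242 continue | (k=1,j=1): S=158.8353, K−S=0.0000, hold=5.6465 ⇒ V=5.6465 continue  boundary S*=-
step 0: (k=0,j=0): S=142.6100, K−S=0.0000, hold=11.8349 ⇒ V=11.8349 continue  boundary S*=-

price = 11.8349
boundary = - - - 103.2188 92.6748 103.2188
tree:
11.8349
17.7242 5.6465
25.6134 9.4443 1.6453
35.3912 15.3711 3.2035 0.0000
45.9352 24.0526 6.2376 0.0000 0.0000
55.4021 35.3912 12.1451 0.0000 0.0000 0.0000
63.9019 45.9352 23.6476 0.0000 0.0000 0.0000 0.0000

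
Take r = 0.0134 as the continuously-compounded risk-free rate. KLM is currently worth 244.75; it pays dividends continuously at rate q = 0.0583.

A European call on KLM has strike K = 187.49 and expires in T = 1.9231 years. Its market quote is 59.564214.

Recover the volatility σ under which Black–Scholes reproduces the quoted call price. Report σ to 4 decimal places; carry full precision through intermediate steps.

sigma = 0.3547

At σ = 0.3547 the Black–Scholes value reproduces the quote:
σ√T = 0.3547·√1.9231 = 0.491883
d₁ = (ln(S/K) + (r−q+σ²/2)T) / (σ√T) = (ln(244.75/187.49) + (0.0134−0.0583+0.3547²/2)·1.9231) / 0.491883 = (0.266512 + 0.034627) / 0.491883 = 0.612217
d₂ = d₁ − σ√T = 0.612217 − 0.491883 = 0.120333
e^{−rT} = 0.974560
e^{−qT} = 0.893940
N(d₁) = 0.729803,  N(d₂) = 0.547890
V = S·e^{−qT}·N(d₁) − K·e^{−rT}·N(d₂) = 159.674862 − 100.110648 = 59.564214 (the quoted price), and the Black–Scholes price is strictly increasing in σ, so σ is unique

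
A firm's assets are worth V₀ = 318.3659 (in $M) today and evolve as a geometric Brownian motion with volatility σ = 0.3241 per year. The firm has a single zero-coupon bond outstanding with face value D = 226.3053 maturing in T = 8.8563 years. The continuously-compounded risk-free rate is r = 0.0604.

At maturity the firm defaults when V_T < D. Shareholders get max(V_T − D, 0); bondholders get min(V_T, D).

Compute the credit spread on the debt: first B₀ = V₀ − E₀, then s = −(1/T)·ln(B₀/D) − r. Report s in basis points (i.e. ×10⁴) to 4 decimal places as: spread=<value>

Work the structural quantities from V₀ = 318.3659 against face 226.3053:
d₁ = [ln(V₀/D) + (r + σ²/2)T] / (σ√T)
   = [ln(318.3659/226.3053) + (0.0604 + 0.5·0.3241²)·8.8563] / (0.3241·√8.8563)
   = [0.341316 + 1.000057] / 0.964507 = 1.390735
d₂ = d₁ − σ√T = 1.390735 − 0.964507 = 0.426229
N(d₁) = 0.917847,  N(d₂) = 0.665029,  e^(−rT) = 0.585716
E₀ = V₀·N(d₁) − D·e^(−rT)·N(d₂)
   = 318.3659·0.917847 − 226.3053·0.585716·0.665029 = 204.061186
B₀ = V₀ − E₀ = 318.3659 − 204.061186 = 114.304714
spread = −(1/T)·ln(B₀/D) − r = −(1/8.8563)·ln(114.304714/226.3053) − 0.0604 = 0.01672218
in basis points: 0.01672218 × 10⁴ = 167.2218 bp

spread=167.2218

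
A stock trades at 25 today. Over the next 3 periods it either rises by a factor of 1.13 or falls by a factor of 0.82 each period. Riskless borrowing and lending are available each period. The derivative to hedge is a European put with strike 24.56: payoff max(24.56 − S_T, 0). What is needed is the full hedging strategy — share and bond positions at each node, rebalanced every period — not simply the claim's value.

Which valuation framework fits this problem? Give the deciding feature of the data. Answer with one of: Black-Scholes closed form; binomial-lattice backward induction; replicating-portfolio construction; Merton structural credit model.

Key observation: what is demanded is not a single number but the (Δ, B) position at each node of the 1.13/0.82 tree starting at 25; constructing those positions is the replicating-portfolio method.

framework: replicating-portfolio construction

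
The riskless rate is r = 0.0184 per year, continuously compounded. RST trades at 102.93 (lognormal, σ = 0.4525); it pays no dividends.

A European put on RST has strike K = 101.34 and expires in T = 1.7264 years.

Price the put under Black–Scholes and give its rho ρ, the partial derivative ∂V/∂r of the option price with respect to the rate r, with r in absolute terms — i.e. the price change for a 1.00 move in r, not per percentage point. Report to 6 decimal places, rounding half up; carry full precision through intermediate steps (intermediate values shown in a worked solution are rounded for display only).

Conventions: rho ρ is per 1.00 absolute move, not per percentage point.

price = 21.196104
ρ = -99.343285

σ√T = 0.4525·√1.7264 = 0.594551
d₁ = (ln(S/K) + (r+σ²/2)T) / (σ√T) = (ln(102.93/101.34) + (0.0184+0.4525²/2)·1.7264) / 0.594551 = (0.015568 + 0.208511) / 0.594551 = 0.376888
d₂ = d₁ − σ√T = 0.376888 − 0.594551 = -0.217663
e^{−rT} = 0.968733
N(−d₁) = 0.353128,  N(−d₂) = 0.586154
Put price V = K·e^{−rT}·N(−d₂) − S·N(−d₁) = 57.543608 − 36.347504 = 21.196104
ρ = −K·T·e^{−rT}·N(−d₂) = -99.343285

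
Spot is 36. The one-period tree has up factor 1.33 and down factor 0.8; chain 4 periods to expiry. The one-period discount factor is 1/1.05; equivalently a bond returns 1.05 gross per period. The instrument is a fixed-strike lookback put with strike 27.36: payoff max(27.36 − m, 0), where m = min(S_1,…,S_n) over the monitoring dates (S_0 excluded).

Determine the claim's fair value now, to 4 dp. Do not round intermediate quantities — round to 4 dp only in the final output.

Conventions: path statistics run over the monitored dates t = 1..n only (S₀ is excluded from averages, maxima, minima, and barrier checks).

With p* = (R−d)/(u−d) = 0.4717, sum probability × payoff across the paths and divide by R^4.
Enumerate all 2^4 = 16 price paths (U = up ×1.33, D = down ×0.8); each path with k up-moves has probability p*^k·(1−p*)^(4−k).
DDDD: m=14.7456, payoff=12.6144, prob=0.077898
UDDD: m=24.5146, payoff=2.8454, prob=0.069552
DUDD: m=24.5146, payoff=2.8454, prob=0.069552
UUDD: m=40.7555, payoff=0.0000, prob=0.062100
DDUD: m=23.0400, payoff=4.3200, prob=0.069552
UDUD: m=38.3040, payoff=0.0000, prob=0.062100
DUUD: m=28.8000, payoff=0.0000, prob=0.062100
UUUD: m=47.8800, payoff=0.0000, prob=0.055447
DDDU: m=18.4320, payoff=8.9280, prob=0.069552
UDDU: m=30.6432, payoff=0.0000, prob=0.062100
DUDU: m=28.8000, payoff=0.0000, prob=0.062100
UUDU: m=47.8800, payoff=0.0000, prob=0.055447
DDUU: m=23.0400, payoff=4.3200, prob=0.062100
UDUU: m=38.3040, payoff=0.0000, prob=0.055447
DUUU: m=28.8000, payoff=0.0000, prob=0.055447
UUUU: m=47.8800, payoff=0.0000, prob=0.049506
Price = Σ prob·payoff / R^4 = 2.568154 / 1.215506 = 2.1128

price = 2.1128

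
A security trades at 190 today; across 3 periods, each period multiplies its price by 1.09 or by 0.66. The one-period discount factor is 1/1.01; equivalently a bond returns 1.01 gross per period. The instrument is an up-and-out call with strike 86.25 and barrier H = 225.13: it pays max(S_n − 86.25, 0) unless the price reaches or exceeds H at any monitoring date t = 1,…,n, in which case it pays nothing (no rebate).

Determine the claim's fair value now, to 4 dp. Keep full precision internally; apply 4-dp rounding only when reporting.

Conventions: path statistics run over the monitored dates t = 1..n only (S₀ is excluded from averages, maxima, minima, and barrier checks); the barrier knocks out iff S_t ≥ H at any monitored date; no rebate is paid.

price = 15.3363

With p* = (R−d)/(u−d) = 0.8140, sum probability × payoff across the paths and divide by R^3.
Enumerate all 2^3 = 8 price paths (U = up ×1.09, D = down ×0.66); each path with k up-moves has probability p*^k·(1−p*)^(3−k).
DDD: M=125.4000, payoff=0.0000, prob=0.006440
UDD: M=207.1000, payoff=3.9628, prob=0.028174
DUD: M=136.6860, payoff=3.9628, prob=0.028174
UUD: M=225.7390, payoff=0.0000, prob=0.123260
DDU: M=125.4000, payoff=3.9628, prob=0.028174
UDU: M=207.1000, payoff=62.7377, prob=0.123260
DUU: M=148.9877, payoff=62.7377, prob=0.123260
UUU: M=246.0555, payoff=0.0000, prob=0.539261
Price = Σ prob·payoff / R^3 = 15.800992 / 1.030301 = 15.3363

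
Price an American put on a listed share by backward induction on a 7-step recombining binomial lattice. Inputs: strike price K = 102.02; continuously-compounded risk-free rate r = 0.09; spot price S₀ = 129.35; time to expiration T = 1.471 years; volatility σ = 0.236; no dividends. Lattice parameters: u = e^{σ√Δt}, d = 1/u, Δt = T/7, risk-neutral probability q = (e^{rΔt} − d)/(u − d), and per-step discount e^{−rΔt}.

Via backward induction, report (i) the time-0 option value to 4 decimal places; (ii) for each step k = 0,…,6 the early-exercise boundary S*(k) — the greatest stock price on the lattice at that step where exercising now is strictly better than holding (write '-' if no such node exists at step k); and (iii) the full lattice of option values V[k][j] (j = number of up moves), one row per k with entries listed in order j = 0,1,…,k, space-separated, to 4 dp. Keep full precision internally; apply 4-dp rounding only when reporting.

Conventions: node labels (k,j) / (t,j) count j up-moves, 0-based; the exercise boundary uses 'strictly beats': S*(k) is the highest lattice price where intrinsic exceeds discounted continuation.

Δt=0.21014, u=1.11425, d=0.89746, q=0.56105, disc=e^(-rΔt)=0.98126
k=7 terminal: V=max(K-S,0) → 41.3637 26.7114 8.5196 0.0000 0.0000 0.0000 0.0000 0.0000
k=6: j=0 S=67.5865 intr=34.4335 cont=32.5221 V=34.4335[EX]; j=1 S=83.9129 intr=18.1071 cont=16.1957 V=18.1071[EX]; j=2 S=104.1832 intr=0.0000 cont=3.6696 V=3.6696[hold]; j=3 S=129.3500 intr=0.0000 cont=0.0000 V=0.0000[hold]; j=4 S=160.5962 intr=0.0000 cont=0.0000 V=0.0000[hold]; j=5 S=199.3903 intr=0.0000 cont=0.0000 V=0.0000[hold]; j=6 S=247.5556 intr=0.0000 cont=0.0000 V=0.0000[hold]  S*(6)=83.9129
k=5: j=0 S=75.3086 intr=26.7114 cont=24.8001 V=26.7114[EX]; j=1 S=93.5004 intr=8.5196 cont=9.8195 V=9.8195[hold]; j=2 S=116.0866 intr=0.0000 cont=1.5806 V=1.5806[hold]; j=3 S=144.1288 intr=0.0000 cont=0.0000 V=0.0000[hold]; j=4 S=178.9450 intr=0.0000 cont=0.0000 V=0.0000[hold]; j=5 S=222.1715 intr=0.0000 cont=0.0000 V=0.0000[hold]  S*(5)=75.3086
k=4: j=0 S=83.9129 intr=18.1071 cont=16.9113 V=18.1071[EX]; j=1 S=104.1832 intr=0.0000 cont=5.0997 V=5.0997[hold]; j=2 S=129.3500 intr=0.0000 cont=0.6808 V=0.6808[hold]; j=3 S=160.5962 intr=0.0000 cont=0.0000 V=0.0000[hold]; j=4 S=199.3903 intr=0.0000 cont=0.0000 V=0.0000[hold]  S*(4)=83.9129
k=3: j=0 S=93.5004 intr=8.5196 cont=10.6068 V=10.6068[hold]; j=1 S=116.0866 intr=0.0000 cont=2.5714 V=2.5714[hold]; j=2 S=144.1288 intr=0.0000 cont=0.2932 V=0.2932[hold]; j=3 S=178.9450 intr=0.0000 cont=0.0000 V=0.0000[hold]  S*(3)=-
k=2: j=0 S=104.1832 intr=0.0000 cont=5.9843 V=5.9843[hold]; j=1 S=129.3500 intr=0.0000 cont=1.2690 V=1.2690[hold]; j=2 S=160.5962 intr=0.0000 cont=0.1263 V=0.1263[hold]  S*(2)=-
k=1: j=0 S=116.0866 intr=0.0000 cont=3.2762 V=3.2762[hold]; j=1 S=144.1288 intr=0.0000 cont=0.6161 V=0.6161[hold]  S*(1)=-
k=0: j=0 S=129.3500 intr=0.0000 cont=1.7504 V=1.7504[hold]  S*(0)=-

price = 1.7504
boundary = - - - - 83.9129 75.3086 83.9129
tree:
1.7504
3.2762 0.6161
5.9843 1.2690 0.1263
10.6068 2.5714 0.2932 0.0000
18.1071 5.0997 0.6808 0.0000 0.0000
26.7114 9.8195 1.5806 0.0000 0.0000 0.0000
34.4335 18.1071 3.6696 0.0000 0.0000 0.0000 0.0000
41.3637 26.7114 8.5196 0.0000 0.0000 0.0000 0.0000 0.0000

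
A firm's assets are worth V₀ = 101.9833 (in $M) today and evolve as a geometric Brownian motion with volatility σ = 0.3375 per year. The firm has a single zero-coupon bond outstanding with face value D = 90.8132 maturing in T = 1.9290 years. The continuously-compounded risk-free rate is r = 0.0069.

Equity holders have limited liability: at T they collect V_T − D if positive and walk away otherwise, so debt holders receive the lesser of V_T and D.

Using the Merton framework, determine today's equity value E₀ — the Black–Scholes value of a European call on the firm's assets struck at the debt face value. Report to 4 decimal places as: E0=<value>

E0=24.5952

Work the structural quantities from V₀ = 101.9833 against face 90.8132:
d₁ = [ln(V₀/D) + (r + σ²/2)T] / (σ√T)
   = [ln(101.9833/90.8132) + (0.0069 + 0.5·0.3375²)·1.9290] / (0.3375·√1.9290)
   = [0.116004 + 0.123173] / 0.468748 = 0.510246
d₂ = d₁ − σ√T = 0.510246 − 0.468748 = 0.041498
N(d₁) = 0.695060,  N(d₂) = 0.516550,  e^(−rT) = 0.986778
E₀ = V₀·N(d₁) − D·e^(−rT)·N(d₂)
   = 101.9833·0.695060 − 90.8132·0.986778·0.516550 = 24.595201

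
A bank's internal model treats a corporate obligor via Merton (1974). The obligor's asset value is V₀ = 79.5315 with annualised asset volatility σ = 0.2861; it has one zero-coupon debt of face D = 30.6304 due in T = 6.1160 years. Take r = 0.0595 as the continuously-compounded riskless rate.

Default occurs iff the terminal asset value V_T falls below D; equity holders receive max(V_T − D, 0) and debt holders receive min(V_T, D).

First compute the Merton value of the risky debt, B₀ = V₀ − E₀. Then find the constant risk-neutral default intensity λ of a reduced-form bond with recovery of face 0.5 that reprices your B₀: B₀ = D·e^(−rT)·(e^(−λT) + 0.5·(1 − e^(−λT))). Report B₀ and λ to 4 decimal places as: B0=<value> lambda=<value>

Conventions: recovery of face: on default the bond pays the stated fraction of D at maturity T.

Apply the equity-as-call identities (strike 30.6304, horizon 6.1160 years):
d₁ = [ln(V₀/D) + (r + σ²/2)T] / (σ√T)
   = [ln(79.5315/30.6304) + (0.0595 + 0.5·0.2861²)·6.1160] / (0.2861·√6.1160)
   = [0.954160 + 0.614209] / 0.707541 = 2.216648
d₂ = d₁ − σ√T = 2.216648 − 0.707541 = 1.509107
N(d₁) = 0.986676,  N(d₂) = 0.934364,  e^(−rT) = 0.694959
E₀ = V₀·N(d₁) − D·e^(−rT)·N(d₂)
   = 79.5315·0.986676 − 30.6304·0.694959·0.934364 = 58.582154
B₀ = V₀ − E₀ = 79.5315 − 58.582154 = 20.949346
e^(−λT) = (B₀·e^(rT)/D − 0.5)/(1 − 0.5) = (20.9493·1.438933/30.6304 − 0.5)/0.5 = 0.96828269
λ = −ln(0.96828269)/6.1160 = 0.005270

B0=20.9493 lambda=0.0053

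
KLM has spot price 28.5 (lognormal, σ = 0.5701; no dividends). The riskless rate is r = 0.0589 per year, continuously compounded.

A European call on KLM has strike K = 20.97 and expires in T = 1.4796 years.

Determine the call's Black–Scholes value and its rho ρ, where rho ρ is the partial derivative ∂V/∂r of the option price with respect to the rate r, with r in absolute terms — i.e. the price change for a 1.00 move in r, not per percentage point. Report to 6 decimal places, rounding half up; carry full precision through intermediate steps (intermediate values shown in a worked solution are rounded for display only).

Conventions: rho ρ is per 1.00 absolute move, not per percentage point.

σ√T = 0.5701·√1.4796 = 0.693463
d₁ = (ln(S/K) + (r+σ²/2)T) / (σ√T) = (ln(28.5/20.97) + (0.0589+0.5701²/2)·1.4796) / 0.693463 = (0.306811 + 0.327594) / 0.693463 = 0.914836
d₂ = d₁ − σ√T = 0.914836 − 0.693463 = 0.221374
e^{−rT} = 0.916541
N(d₁) = 0.819861,  N(d₂) = 0.587599
Call price V = S·N(d₁) − K·e^{−rT}·N(d₂) = 23.366045 − 11.293578 = 12.072468
ρ = K·T·e^{−rT}·N(d₂) = 16.709977

price = 12.072468
ρ = 16.709977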